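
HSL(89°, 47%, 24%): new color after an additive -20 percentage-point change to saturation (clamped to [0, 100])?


Original S = 47%
Adjustment = -20 percentage points
New S = 47 + (-20) = 27
Clamp to [0, 100] → 27
= HSL(89°, 27%, 24%)


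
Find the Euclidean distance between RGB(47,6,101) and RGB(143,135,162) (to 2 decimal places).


d = √[(R₁-R₂)² + (G₁-G₂)² + (B₁-B₂)²]
d = √[(47-143)² + (6-135)² + (101-162)²]
d = √[9216 + 16641 + 3721]
d = √29578
d ≈ 171.98


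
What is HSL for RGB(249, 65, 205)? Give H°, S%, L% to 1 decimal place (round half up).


Normalize: R'=249/255≈0.9765, G'=65/255≈0.2549, B'=205/255≈0.8039
Max=249/255, Min=65/255, Δ=Max-Min=184/255
L = (Max+Min)/2 = (249+65)/510 = 314/510 = 0.61568… → L = 61.6%
L > 0.5 → S = Δ/(2-Max-Min) = 184/(510-249-65) = 184/196 = 0.93877… → S = 93.9%
(the 1/255 factors cancel in S and H, so raw channel differences can be used)
Max is R' → H = 60 × (((G-B)/Δ) mod 6) = 60 × (((65-205)/184) mod 6)
  (-140)/184 = -0.7608…; negative, so add 6 → 5.2391…
  H = 60 × 5.2391… = 314.347…° → H = 314.3°
= HSL(314.3°, 93.9%, 61.6%)


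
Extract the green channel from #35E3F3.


Color: #35E3F3
R = 35 = 53
G = E3 = 227
B = F3 = 243
Green = 227


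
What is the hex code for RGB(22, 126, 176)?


R = 22 → 16 (hex)
G = 126 → 7E (hex)
B = 176 → B0 (hex)
Hex = #167EB0


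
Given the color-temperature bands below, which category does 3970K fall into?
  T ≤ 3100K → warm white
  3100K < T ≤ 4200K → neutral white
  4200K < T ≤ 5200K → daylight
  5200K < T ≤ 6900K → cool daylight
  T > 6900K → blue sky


Temperature: 3970K
3100K < 3970K ≤ 4200K → neutral white
Classification: neutral white


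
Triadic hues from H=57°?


Triadic: equally spaced at 120° intervals
H1 = 57°
H2 = (57 + 120) mod 360 = 177°
H3 = (57 + 240) mod 360 = 297°
Triadic = 57°, 177°, 297°


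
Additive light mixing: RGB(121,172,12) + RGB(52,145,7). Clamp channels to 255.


Additive: each channel = min(255, C₁+C₂)
R: 121+52 = 173 → 173
G: 172+145 = 317 → 255
B: 12+7 = 19 → 19
= RGB(173, 255, 19)


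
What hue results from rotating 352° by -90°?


New hue = (H + rotation) mod 360
New hue = (352 -90) mod 360
= 262 mod 360
= 262°


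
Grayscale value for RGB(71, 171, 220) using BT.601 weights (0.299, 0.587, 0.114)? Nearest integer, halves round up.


Gray = 0.299×R + 0.587×G + 0.114×B
Gray = 0.299×71 + 0.587×171 + 0.114×220
Gray = 21.229 + 100.377 + 25.080
Gray = 146.686 → round half up → 147
Gray = 147


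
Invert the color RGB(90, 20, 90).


Invert: (255-R, 255-G, 255-B)
R: 255-90 = 165
G: 255-20 = 235
B: 255-90 = 165
= RGB(165, 235, 165)


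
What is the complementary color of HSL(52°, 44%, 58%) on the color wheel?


Complement = opposite side of color wheel = hue + 180°
H' = (52 + 180) mod 360 = 232°
S and L unchanged.
= HSL(232°, 44%, 58%)


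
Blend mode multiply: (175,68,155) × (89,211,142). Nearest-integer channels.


Multiply: C = A×B/255, rounded to nearest integer
R: 175×89/255 = 15575/255 ≈ 61.078 → 61
G: 68×211/255 = 14348/255 ≈ 56.267 → 56
B: 155×142/255 = 22010/255 ≈ 86.314 → 86
= RGB(61, 56, 86)


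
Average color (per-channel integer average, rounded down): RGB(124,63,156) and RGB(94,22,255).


Midpoint: each channel = ⌊(C₁+C₂)/2⌋
R: ⌊(124+94)/2⌋ = 109
G: ⌊(63+22)/2⌋ = 42
B: ⌊(156+255)/2⌋ = 205
= RGB(109, 42, 205)


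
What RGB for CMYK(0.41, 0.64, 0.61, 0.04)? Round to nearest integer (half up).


R = 255 × (1-C) × (1-K) = 255 × 0.59 × 0.96 = 144.432 → 144
G = 255 × (1-M) × (1-K) = 255 × 0.36 × 0.96 = 88.128 → 88
B = 255 × (1-Y) × (1-K) = 255 × 0.39 × 0.96 = 95.472 → 95
= RGB(144, 88, 95)


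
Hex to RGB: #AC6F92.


AC → 172 (R)
6F → 111 (G)
92 → 146 (B)
= RGB(172, 111, 146)


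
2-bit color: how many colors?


Colors = 2^bits = 2^2
= 4 colors


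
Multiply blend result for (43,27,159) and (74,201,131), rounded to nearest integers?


Multiply: C = A×B/255, rounded to nearest integer
R: 43×74/255 = 3182/255 ≈ 12.478 → 12
G: 27×201/255 = 5427/255 ≈ 21.282 → 21
B: 159×131/255 = 20829/255 ≈ 81.682 → 82
= RGB(12, 21, 82)


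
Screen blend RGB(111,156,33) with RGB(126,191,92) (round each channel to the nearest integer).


Screen: C = 255 - (255-A)×(255-B)/255, rounded to nearest integer
R: 255 - (255-111)×(255-126)/255 = 255 - 18576/255 ≈ 255 - 72.847 = 182.153 → 182
G: 255 - (255-156)×(255-191)/255 = 255 - 6336/255 ≈ 255 - 24.847 = 230.153 → 230
B: 255 - (255-33)×(255-92)/255 = 255 - 36186/255 ≈ 255 - 141.906 = 113.094 → 113
= RGB(182, 230, 113)


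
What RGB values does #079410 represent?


07 → 7 (R)
94 → 148 (G)
10 → 16 (B)
= RGB(7, 148, 16)


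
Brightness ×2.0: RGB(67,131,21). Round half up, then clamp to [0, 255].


Multiply each channel by 2.0, round half up, clamp to [0, 255]
R: 67×2.0 = 134
G: 131×2.0 = 262 → clamp → 255
B: 21×2.0 = 42
= RGB(134, 255, 42)


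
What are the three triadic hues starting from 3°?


Triadic: equally spaced at 120° intervals
H1 = 3°
H2 = (3 + 120) mod 360 = 123°
H3 = (3 + 240) mod 360 = 243°
Triadic = 3°, 123°, 243°


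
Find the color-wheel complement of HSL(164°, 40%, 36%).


Complement = opposite side of color wheel = hue + 180°
H' = (164 + 180) mod 360 = 344°
S and L unchanged.
= HSL(344°, 40%, 36%)


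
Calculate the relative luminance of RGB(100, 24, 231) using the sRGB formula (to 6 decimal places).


Linearize each channel (sRGB transfer function): c = v/255; c_lin = c/12.92 if c ≤ 0.04045, else ((c+0.055)/1.055)^2.4
  R: 100/255 ≈ 0.392157 > 0.04045 → ((0.392157+0.055)/1.055)^2.4 ≈ 0.127438
  G: 24/255 ≈ 0.094118 > 0.04045 → ((0.094118+0.055)/1.055)^2.4 ≈ 0.009134
  B: 231/255 ≈ 0.905882 > 0.04045 → ((0.905882+0.055)/1.055)^2.4 ≈ 0.799103
R_lin = 0.127438, G_lin = 0.009134, B_lin = 0.799103
L = 0.2126×R + 0.7152×G + 0.0722×B
L = 0.2126×0.127438 + 0.7152×0.009134 + 0.0722×0.799103
L ≈ 0.091321


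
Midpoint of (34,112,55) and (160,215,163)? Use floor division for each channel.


Midpoint: each channel = ⌊(C₁+C₂)/2⌋
R: ⌊(34+160)/2⌋ = 97
G: ⌊(112+215)/2⌋ = 163
B: ⌊(55+163)/2⌋ = 109
= RGB(97, 163, 109)


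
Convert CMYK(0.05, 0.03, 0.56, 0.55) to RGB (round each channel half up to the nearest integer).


R = 255 × (1-C) × (1-K) = 255 × 0.95 × 0.45 = 109.0125 → 109
G = 255 × (1-M) × (1-K) = 255 × 0.97 × 0.45 = 111.3075 → 111
B = 255 × (1-Y) × (1-K) = 255 × 0.44 × 0.45 = 50.49 → 50
= RGB(109, 111, 50)


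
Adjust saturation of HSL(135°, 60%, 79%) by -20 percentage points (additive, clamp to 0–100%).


Original S = 60%
Adjustment = -20 percentage points
New S = 60 + (-20) = 40
Clamp to [0, 100] → 40
= HSL(135°, 40%, 79%)


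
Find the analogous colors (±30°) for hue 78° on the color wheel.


Base hue: 78°
Left analog: (78 - 30) mod 360 = 48°
Right analog: (78 + 30) mod 360 = 108°
Analogous hues = 48° and 108°


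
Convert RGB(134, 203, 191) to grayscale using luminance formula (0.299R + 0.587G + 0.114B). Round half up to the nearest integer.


Gray = 0.299×R + 0.587×G + 0.114×B
Gray = 0.299×134 + 0.587×203 + 0.114×191
Gray = 40.066 + 119.161 + 21.774
Gray = 181.001 → round half up → 181
Gray = 181


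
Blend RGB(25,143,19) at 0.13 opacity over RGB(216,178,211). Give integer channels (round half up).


C = α×F + (1-α)×B, with 1-α = 0.87
R: 0.13×25 + 0.87×216 = 3.25 + 187.92 = 191.17 → 191
G: 0.13×143 + 0.87×178 = 18.59 + 154.86 = 173.45 → 173
B: 0.13×19 + 0.87×211 = 2.47 + 183.57 = 186.04 → 186
= RGB(191, 173, 186)


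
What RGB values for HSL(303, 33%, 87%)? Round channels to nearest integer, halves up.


H=303°, S=0.33, L=0.87
C = (1-|2L-1|)×S = (1-|0.74|)×0.33 = 0.0858
H' = H/60 = 303/60 ≈ 5.0500; X = C×(1-|H' mod 2 - 1|) = 0.08151
m = L - C/2 = 0.87 - 0.0429 = 0.8271
Sector ⌊H'⌋ = 5 → (R',G',B') = (0.0858, 0.0, 0.08151)
RGB = ((R'+m)×255, (G'+m)×255, (B'+m)×255) = (232.7895, 210.9105, 231.69555)
Round half up → RGB(233, 211, 232)


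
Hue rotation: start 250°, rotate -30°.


New hue = (H + rotation) mod 360
New hue = (250 -30) mod 360
= 220 mod 360
= 220°


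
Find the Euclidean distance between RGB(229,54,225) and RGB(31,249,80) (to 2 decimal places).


d = √[(R₁-R₂)² + (G₁-G₂)² + (B₁-B₂)²]
d = √[(229-31)² + (54-249)² + (225-80)²]
d = √[39204 + 38025 + 21025]
d = √98254
d ≈ 313.45


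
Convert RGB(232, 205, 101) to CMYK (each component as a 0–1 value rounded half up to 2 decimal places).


R'=232/255≈0.9098, G'=205/255≈0.8039, B'=101/255≈0.3961
K = 1 - max(R',G',B') = 1 - 232/255 = 23/255 = 0.09019… → 0.09
(1-R'-K)/(1-K) simplifies to (max-R)/max with max = 232:
C = (232-232)/232 = 0/232 = 0 → 0.00
M = (232-205)/232 = 27/232 = 0.11637… → 0.12
Y = (232-101)/232 = 131/232 = 0.56465… → 0.56
= CMYK(0.00, 0.12, 0.56, 0.09)


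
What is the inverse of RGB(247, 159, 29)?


Invert: (255-R, 255-G, 255-B)
R: 255-247 = 8
G: 255-159 = 96
B: 255-29 = 226
= RGB(8, 96, 226)


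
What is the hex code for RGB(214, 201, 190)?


R = 214 → D6 (hex)
G = 201 → C9 (hex)
B = 190 → BE (hex)
Hex = #D6C9BE


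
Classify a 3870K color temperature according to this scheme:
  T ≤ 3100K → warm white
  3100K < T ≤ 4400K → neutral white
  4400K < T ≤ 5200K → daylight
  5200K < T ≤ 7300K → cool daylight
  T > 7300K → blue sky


Temperature: 3870K
3100K < 3870K ≤ 4400K → neutral white
Classification: neutral white


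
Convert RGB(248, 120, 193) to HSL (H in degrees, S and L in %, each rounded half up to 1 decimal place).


Normalize: R'=248/255≈0.9725, G'=120/255≈0.4706, B'=193/255≈0.7569
Max=248/255, Min=120/255, Δ=Max-Min=128/255
L = (Max+Min)/2 = (248+120)/510 = 368/510 = 0.72156… → L = 72.2%
L > 0.5 → S = Δ/(2-Max-Min) = 128/(510-248-120) = 128/142 = 0.90140… → S = 90.1%
(the 1/255 factors cancel in S and H, so raw channel differences can be used)
Max is R' → H = 60 × (((G-B)/Δ) mod 6) = 60 × (((120-193)/128) mod 6)
  (-73)/128 = -0.5703…; negative, so add 6 → 5.4296…
  H = 60 × 5.4296… = 325.781…° → H = 325.8°
= HSL(325.8°, 90.1%, 72.2%)


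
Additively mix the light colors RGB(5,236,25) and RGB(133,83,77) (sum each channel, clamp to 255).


Additive: each channel = min(255, C₁+C₂)
R: 5+133 = 138 → 138
G: 236+83 = 319 → 255
B: 25+77 = 102 → 102
= RGB(138, 255, 102)


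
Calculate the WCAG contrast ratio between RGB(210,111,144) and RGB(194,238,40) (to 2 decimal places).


Linearize each sRGB channel c=v/255: c/12.92 if c ≤ 0.04045 else ((c+0.055)/1.055)^2.4
L = 0.2126×R_lin + 0.7152×G_lin + 0.0722×B_lin
Color 1 (210,111,144):
  R=210: 210/255≈0.8235 > 0.04045 → ((0.8235+0.055)/1.055)^2.4 ≈ 0.64448
  G=111: 111/255≈0.4353 > 0.04045 → ((0.4353+0.055)/1.055)^2.4 ≈ 0.15896
  B=144: 144/255≈0.5647 > 0.04045 → ((0.5647+0.055)/1.055)^2.4 ≈ 0.27889
  L1 = 0.2126×0.64448 + 0.7152×0.15896 + 0.0722×0.27889 ≈ 0.27084
Color 2 (194,238,40):
  R=194: 194/255≈0.7608 > 0.04045 → ((0.7608+0.055)/1.055)^2.4 ≈ 0.53948
  G=238: 238/255≈0.9333 > 0.04045 → ((0.9333+0.055)/1.055)^2.4 ≈ 0.85499
  B=40: 40/255≈0.1569 > 0.04045 → ((0.1569+0.055)/1.055)^2.4 ≈ 0.02122
  L2 = 0.2126×0.53948 + 0.7152×0.85499 + 0.0722×0.02122 ≈ 0.72772
Lighter = 0.72772, Darker = 0.27084
Ratio = (L_lighter + 0.05) / (L_darker + 0.05)
Ratio = (0.72772 + 0.05) / (0.27084 + 0.05) = 0.77772 / 0.32084 ≈ 2.4240
Ratio ≈ 2.42:1


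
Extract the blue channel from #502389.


Color: #502389
R = 50 = 80
G = 23 = 35
B = 89 = 137
Blue = 137


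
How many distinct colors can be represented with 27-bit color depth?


Colors = 2^bits = 2^27
= 134,217,728 colors


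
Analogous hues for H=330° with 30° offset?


Base hue: 330°
Left analog: (330 - 30) mod 360 = 300°
Right analog: (330 + 30) mod 360 = 0°
Analogous hues = 300° and 0°


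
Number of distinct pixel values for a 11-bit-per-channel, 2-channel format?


Total bits = 11 bits/channel × 2 channels = 22 bits
Distinct pixel values = 2^22
= 4,194,304 pixel values


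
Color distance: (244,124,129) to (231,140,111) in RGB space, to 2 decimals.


d = √[(R₁-R₂)² + (G₁-G₂)² + (B₁-B₂)²]
d = √[(244-231)² + (124-140)² + (129-111)²]
d = √[169 + 256 + 324]
d = √749
d ≈ 27.37


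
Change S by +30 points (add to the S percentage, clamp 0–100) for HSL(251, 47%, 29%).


Original S = 47%
Adjustment = +30 percentage points
New S = 47 + (30) = 77
Clamp to [0, 100] → 77
= HSL(251°, 77%, 29%)


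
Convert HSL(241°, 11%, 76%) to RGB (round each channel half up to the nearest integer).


H=241°, S=0.11, L=0.76
C = (1-|2L-1|)×S = (1-|0.52|)×0.11 = 0.0528
H' = H/60 = 241/60 ≈ 4.0167; X = C×(1-|H' mod 2 - 1|) = 0.00088
m = L - C/2 = 0.76 - 0.0264 = 0.7336
Sector ⌊H'⌋ = 4 → (R',G',B') = (0.00088, 0.0, 0.0528)
RGB = ((R'+m)×255, (G'+m)×255, (B'+m)×255) = (187.2924, 187.068, 200.532)
Round half up → RGB(187, 187, 201)


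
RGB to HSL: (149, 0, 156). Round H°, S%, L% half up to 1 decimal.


Normalize: R'=149/255≈0.5843, G'=0/255≈0.0000, B'=156/255≈0.6118
Max=156/255, Min=0/255, Δ=Max-Min=156/255
L = (Max+Min)/2 = (156+0)/510 = 156/510 = 0.30588… → L = 30.6%
L ≤ 0.5 → S = Δ/(Max+Min) = 156/(156+0) = 156/156 = 1 → S = 100.0%
(the 1/255 factors cancel in S and H, so raw channel differences can be used)
Max is B' → H = 60 × ((R-G)/Δ + 4) = 60 × ((149-0)/156 + 4)
  149/156 + 4 = 0.9551… + 4 = 4.9551…
  H = 60 × 4.9551… = 297.307…° → H = 297.3°
= HSL(297.3°, 100.0%, 30.6%)


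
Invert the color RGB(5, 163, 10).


Invert: (255-R, 255-G, 255-B)
R: 255-5 = 250
G: 255-163 = 92
B: 255-10 = 245
= RGB(250, 92, 245)


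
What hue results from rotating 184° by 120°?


New hue = (H + rotation) mod 360
New hue = (184 + 120) mod 360
= 304 mod 360
= 304°


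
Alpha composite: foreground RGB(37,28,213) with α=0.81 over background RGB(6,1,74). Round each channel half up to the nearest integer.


C = α×F + (1-α)×B, with 1-α = 0.19
R: 0.81×37 + 0.19×6 = 29.97 + 1.14 = 31.11 → 31
G: 0.81×28 + 0.19×1 = 22.68 + 0.19 = 22.87 → 23
B: 0.81×213 + 0.19×74 = 172.53 + 14.06 = 186.59 → 187
= RGB(31, 23, 187)


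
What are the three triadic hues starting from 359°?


Triadic: equally spaced at 120° intervals
H1 = 359°
H2 = (359 + 120) mod 360 = 119°
H3 = (359 + 240) mod 360 = 239°
Triadic = 359°, 119°, 239°


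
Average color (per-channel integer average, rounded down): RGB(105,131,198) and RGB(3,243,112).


Midpoint: each channel = ⌊(C₁+C₂)/2⌋
R: ⌊(105+3)/2⌋ = 54
G: ⌊(131+243)/2⌋ = 187
B: ⌊(198+112)/2⌋ = 155
= RGB(54, 187, 155)


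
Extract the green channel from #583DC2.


Color: #583DC2
R = 58 = 88
G = 3D = 61
B = C2 = 194
Green = 61


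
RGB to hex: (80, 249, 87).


R = 80 → 50 (hex)
G = 249 → F9 (hex)
B = 87 → 57 (hex)
Hex = #50F957


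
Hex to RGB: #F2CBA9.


F2 → 242 (R)
CB → 203 (G)
A9 → 169 (B)
= RGB(242, 203, 169)


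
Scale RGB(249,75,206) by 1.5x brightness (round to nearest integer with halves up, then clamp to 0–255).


Multiply each channel by 1.5, round half up, clamp to [0, 255]
R: 249×1.5 = 373.5 → round → 374 → clamp → 255
G: 75×1.5 = 112.5 → round → 113
B: 206×1.5 = 309 → clamp → 255
= RGB(255, 113, 255)


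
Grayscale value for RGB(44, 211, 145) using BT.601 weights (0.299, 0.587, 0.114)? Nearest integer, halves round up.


Gray = 0.299×R + 0.587×G + 0.114×B
Gray = 0.299×44 + 0.587×211 + 0.114×145
Gray = 13.156 + 123.857 + 16.530
Gray = 153.543 → round half up → 154
Gray = 154


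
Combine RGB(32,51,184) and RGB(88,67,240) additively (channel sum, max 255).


Additive: each channel = min(255, C₁+C₂)
R: 32+88 = 120 → 120
G: 51+67 = 118 → 118
B: 184+240 = 424 → 255
= RGB(120, 118, 255)


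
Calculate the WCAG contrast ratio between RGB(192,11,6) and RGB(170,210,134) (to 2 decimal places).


Linearize each sRGB channel c=v/255: c/12.92 if c ≤ 0.04045 else ((c+0.055)/1.055)^2.4
L = 0.2126×R_lin + 0.7152×G_lin + 0.0722×B_lin
Color 1 (192,11,6):
  R=192: 192/255≈0.7529 > 0.04045 → ((0.7529+0.055)/1.055)^2.4 ≈ 0.52712
  G=11: 11/255≈0.0431 > 0.04045 → ((0.0431+0.055)/1.055)^2.4 ≈ 0.00335
  B=6: 6/255≈0.0235 ≤ 0.04045 → 0.0235/12.92 ≈ 0.00182
  L1 = 0.2126×0.52712 + 0.7152×0.00335 + 0.0722×0.00182 ≈ 0.11459
Color 2 (170,210,134):
  R=170: 170/255≈0.6667 > 0.04045 → ((0.6667+0.055)/1.055)^2.4 ≈ 0.40198
  G=210: 210/255≈0.8235 > 0.04045 → ((0.8235+0.055)/1.055)^2.4 ≈ 0.64448
  B=134: 134/255≈0.5255 > 0.04045 → ((0.5255+0.055)/1.055)^2.4 ≈ 0.23840
  L2 = 0.2126×0.40198 + 0.7152×0.64448 + 0.0722×0.23840 ≈ 0.56360
Lighter = 0.56360, Darker = 0.11459
Ratio = (L_lighter + 0.05) / (L_darker + 0.05)
Ratio = (0.56360 + 0.05) / (0.11459 + 0.05) = 0.61360 / 0.16459 ≈ 3.7281
Ratio ≈ 3.73:1


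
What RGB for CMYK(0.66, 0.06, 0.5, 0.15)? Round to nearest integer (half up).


R = 255 × (1-C) × (1-K) = 255 × 0.34 × 0.85 = 73.695 → 74
G = 255 × (1-M) × (1-K) = 255 × 0.94 × 0.85 = 203.745 → 204
B = 255 × (1-Y) × (1-K) = 255 × 0.50 × 0.85 = 108.375 → 108
= RGB(74, 204, 108)


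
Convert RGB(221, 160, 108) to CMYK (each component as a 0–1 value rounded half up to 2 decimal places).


R'=221/255≈0.8667, G'=160/255≈0.6275, B'=108/255≈0.4235
K = 1 - max(R',G',B') = 1 - 221/255 = 34/255 = 0.13333… → 0.13
(1-R'-K)/(1-K) simplifies to (max-R)/max with max = 221:
C = (221-221)/221 = 0/221 = 0 → 0.00
M = (221-160)/221 = 61/221 = 0.27601… → 0.28
Y = (221-108)/221 = 113/221 = 0.51131… → 0.51
= CMYK(0.00, 0.28, 0.51, 0.13)


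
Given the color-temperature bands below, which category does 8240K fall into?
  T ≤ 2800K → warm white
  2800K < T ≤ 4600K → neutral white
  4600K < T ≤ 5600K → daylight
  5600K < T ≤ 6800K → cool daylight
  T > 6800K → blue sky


Temperature: 8240K
8240K > 6800K → blue sky
Classification: blue sky


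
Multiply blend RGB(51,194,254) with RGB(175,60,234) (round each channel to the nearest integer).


Multiply: C = A×B/255, rounded to nearest integer
R: 51×175/255 = 8925/255 ≈ 35.000 → 35
G: 194×60/255 = 11640/255 ≈ 45.647 → 46
B: 254×234/255 = 59436/255 ≈ 233.082 → 233
= RGB(35, 46, 233)


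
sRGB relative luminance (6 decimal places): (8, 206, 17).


Linearize each channel (sRGB transfer function): c = v/255; c_lin = c/12.92 if c ≤ 0.04045, else ((c+0.055)/1.055)^2.4
  R: 8/255 ≈ 0.031373 ≤ 0.04045 → 0.031373/12.92 ≈ 0.002428
  G: 206/255 ≈ 0.807843 > 0.04045 → ((0.807843+0.055)/1.055)^2.4 ≈ 0.617207
  B: 17/255 ≈ 0.066667 > 0.04045 → ((0.066667+0.055)/1.055)^2.4 ≈ 0.005605
R_lin = 0.002428, G_lin = 0.617207, B_lin = 0.005605
L = 0.2126×R + 0.7152×G + 0.0722×B
L = 0.2126×0.002428 + 0.7152×0.617207 + 0.0722×0.005605
L ≈ 0.442347


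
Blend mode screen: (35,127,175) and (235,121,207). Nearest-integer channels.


Screen: C = 255 - (255-A)×(255-B)/255, rounded to nearest integer
R: 255 - (255-35)×(255-235)/255 = 255 - 4400/255 ≈ 255 - 17.255 = 237.745 → 238
G: 255 - (255-127)×(255-121)/255 = 255 - 17152/255 ≈ 255 - 67.263 = 187.737 → 188
B: 255 - (255-175)×(255-207)/255 = 255 - 3840/255 ≈ 255 - 15.059 = 239.941 → 240
= RGB(238, 188, 240)


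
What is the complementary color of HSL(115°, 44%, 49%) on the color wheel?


Complement = opposite side of color wheel = hue + 180°
H' = (115 + 180) mod 360 = 295°
S and L unchanged.
= HSL(295°, 44%, 49%)


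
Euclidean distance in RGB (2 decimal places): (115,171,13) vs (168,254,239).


d = √[(R₁-R₂)² + (G₁-G₂)² + (B₁-B₂)²]
d = √[(115-168)² + (171-254)² + (13-239)²]
d = √[2809 + 6889 + 51076]
d = √60774
d ≈ 246.52


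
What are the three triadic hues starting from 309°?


Triadic: equally spaced at 120° intervals
H1 = 309°
H2 = (309 + 120) mod 360 = 69°
H3 = (309 + 240) mod 360 = 189°
Triadic = 309°, 69°, 189°


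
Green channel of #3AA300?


Color: #3AA300
R = 3A = 58
G = A3 = 163
B = 00 = 0
Green = 163


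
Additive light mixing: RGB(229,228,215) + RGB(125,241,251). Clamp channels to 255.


Additive: each channel = min(255, C₁+C₂)
R: 229+125 = 354 → 255
G: 228+241 = 469 → 255
B: 215+251 = 466 → 255
= RGB(255, 255, 255)


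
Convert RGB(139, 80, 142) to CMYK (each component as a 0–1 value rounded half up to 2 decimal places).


R'=139/255≈0.5451, G'=80/255≈0.3137, B'=142/255≈0.5569
K = 1 - max(R',G',B') = 1 - 142/255 = 113/255 = 0.44313… → 0.44
(1-R'-K)/(1-K) simplifies to (max-R)/max with max = 142:
C = (142-139)/142 = 3/142 = 0.02112… → 0.02
M = (142-80)/142 = 62/142 = 0.43661… → 0.44
Y = (142-142)/142 = 0/142 = 0 → 0.00
= CMYK(0.02, 0.44, 0.00, 0.44)


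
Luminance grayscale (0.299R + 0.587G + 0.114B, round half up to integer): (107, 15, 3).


Gray = 0.299×R + 0.587×G + 0.114×B
Gray = 0.299×107 + 0.587×15 + 0.114×3
Gray = 31.993 + 8.805 + 0.342
Gray = 41.140 → round half up → 41
Gray = 41


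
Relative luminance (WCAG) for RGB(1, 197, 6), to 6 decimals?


Linearize each channel (sRGB transfer function): c = v/255; c_lin = c/12.92 if c ≤ 0.04045, else ((c+0.055)/1.055)^2.4
  R: 1/255 ≈ 0.003922 ≤ 0.04045 → 0.003922/12.92 ≈ 0.000304
  G: 197/255 ≈ 0.772549 > 0.04045 → ((0.772549+0.055)/1.055)^2.4 ≈ 0.558340
  B: 6/255 ≈ 0.023529 ≤ 0.04045 → 0.023529/12.92 ≈ 0.001821
R_lin = 0.000304, G_lin = 0.558340, B_lin = 0.001821
L = 0.2126×R + 0.7152×G + 0.0722×B
L = 0.2126×0.000304 + 0.7152×0.558340 + 0.0722×0.001821
L ≈ 0.399521


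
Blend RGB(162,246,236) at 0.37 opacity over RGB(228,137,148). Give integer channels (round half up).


C = α×F + (1-α)×B, with 1-α = 0.63
R: 0.37×162 + 0.63×228 = 59.94 + 143.64 = 203.58 → 204
G: 0.37×246 + 0.63×137 = 91.02 + 86.31 = 177.33 → 177
B: 0.37×236 + 0.63×148 = 87.32 + 93.24 = 180.56 → 181
= RGB(204, 177, 181)


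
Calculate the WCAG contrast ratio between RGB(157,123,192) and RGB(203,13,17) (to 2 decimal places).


Linearize each sRGB channel c=v/255: c/12.92 if c ≤ 0.04045 else ((c+0.055)/1.055)^2.4
L = 0.2126×R_lin + 0.7152×G_lin + 0.0722×B_lin
Color 1 (157,123,192):
  R=157: 157/255≈0.6157 > 0.04045 → ((0.6157+0.055)/1.055)^2.4 ≈ 0.33716
  G=123: 123/255≈0.4824 > 0.04045 → ((0.4824+0.055)/1.055)^2.4 ≈ 0.19807
  B=192: 192/255≈0.7529 > 0.04045 → ((0.7529+0.055)/1.055)^2.4 ≈ 0.52712
  L1 = 0.2126×0.33716 + 0.7152×0.19807 + 0.0722×0.52712 ≈ 0.25140
Color 2 (203,13,17):
  R=203: 203/255≈0.7961 > 0.04045 → ((0.7961+0.055)/1.055)^2.4 ≈ 0.59720
  G=13: 13/255≈0.0510 > 0.04045 → ((0.0510+0.055)/1.055)^2.4 ≈ 0.00402
  B=17: 17/255≈0.0667 > 0.04045 → ((0.0667+0.055)/1.055)^2.4 ≈ 0.00561
  L2 = 0.2126×0.59720 + 0.7152×0.00402 + 0.0722×0.00561 ≈ 0.13025
Lighter = 0.25140, Darker = 0.13025
Ratio = (L_lighter + 0.05) / (L_darker + 0.05)
Ratio = (0.25140 + 0.05) / (0.13025 + 0.05) = 0.30140 / 0.18025 ≈ 1.6721
Ratio ≈ 1.67:1


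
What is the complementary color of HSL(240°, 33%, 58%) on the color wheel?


Complement = opposite side of color wheel = hue + 180°
H' = (240 + 180) mod 360 = 60°
S and L unchanged.
= HSL(60°, 33%, 58%)


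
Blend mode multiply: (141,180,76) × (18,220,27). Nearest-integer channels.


Multiply: C = A×B/255, rounded to nearest integer
R: 141×18/255 = 2538/255 ≈ 9.953 → 10
G: 180×220/255 = 39600/255 ≈ 155.294 → 155
B: 76×27/255 = 2052/255 ≈ 8.047 → 8
= RGB(10, 155, 8)


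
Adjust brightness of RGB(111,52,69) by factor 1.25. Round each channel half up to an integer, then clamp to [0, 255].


Multiply each channel by 1.25, round half up, clamp to [0, 255]
R: 111×1.25 = 138.75 → round → 139
G: 52×1.25 = 65
B: 69×1.25 = 86.25 → round → 86
= RGB(139, 65, 86)


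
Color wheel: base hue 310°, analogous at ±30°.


Base hue: 310°
Left analog: (310 - 30) mod 360 = 280°
Right analog: (310 + 30) mod 360 = 340°
Analogous hues = 280° and 340°


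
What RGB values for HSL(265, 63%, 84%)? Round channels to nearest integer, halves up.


H=265°, S=0.63, L=0.84
C = (1-|2L-1|)×S = (1-|0.68|)×0.63 = 0.2016
H' = H/60 = 265/60 ≈ 4.4167; X = C×(1-|H' mod 2 - 1|) = 0.084
m = L - C/2 = 0.84 - 0.1008 = 0.7392
Sector ⌊H'⌋ = 4 → (R',G',B') = (0.084, 0.0, 0.2016)
RGB = ((R'+m)×255, (G'+m)×255, (B'+m)×255) = (209.916, 188.496, 239.904)
Round half up → RGB(210, 188, 240)


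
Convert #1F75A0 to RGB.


1F → 31 (R)
75 → 117 (G)
A0 → 160 (B)
= RGB(31, 117, 160)


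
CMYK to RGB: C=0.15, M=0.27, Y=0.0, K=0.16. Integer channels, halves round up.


R = 255 × (1-C) × (1-K) = 255 × 0.85 × 0.84 = 182.07 → 182
G = 255 × (1-M) × (1-K) = 255 × 0.73 × 0.84 = 156.366 → 156
B = 255 × (1-Y) × (1-K) = 255 × 1.00 × 0.84 = 214.2 → 214
= RGB(182, 156, 214)


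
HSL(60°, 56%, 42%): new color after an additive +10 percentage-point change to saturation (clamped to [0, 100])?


Original S = 56%
Adjustment = +10 percentage points
New S = 56 + (10) = 66
Clamp to [0, 100] → 66
= HSL(60°, 66%, 42%)


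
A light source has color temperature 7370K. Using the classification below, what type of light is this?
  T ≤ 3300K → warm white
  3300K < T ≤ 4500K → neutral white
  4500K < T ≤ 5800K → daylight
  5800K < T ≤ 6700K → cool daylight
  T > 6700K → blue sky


Temperature: 7370K
7370K > 6700K → blue sky
Classification: blue sky


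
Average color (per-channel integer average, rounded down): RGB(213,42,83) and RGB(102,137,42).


Midpoint: each channel = ⌊(C₁+C₂)/2⌋
R: ⌊(213+102)/2⌋ = 157
G: ⌊(42+137)/2⌋ = 89
B: ⌊(83+42)/2⌋ = 62
= RGB(157, 89, 62)


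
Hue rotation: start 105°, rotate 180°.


New hue = (H + rotation) mod 360
New hue = (105 + 180) mod 360
= 285 mod 360
= 285°


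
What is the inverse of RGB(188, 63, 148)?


Invert: (255-R, 255-G, 255-B)
R: 255-188 = 67
G: 255-63 = 192
B: 255-148 = 107
= RGB(67, 192, 107)


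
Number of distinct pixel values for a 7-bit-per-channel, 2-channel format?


Total bits = 7 bits/channel × 2 channels = 14 bits
Distinct pixel values = 2^14
= 16,384 pixel values


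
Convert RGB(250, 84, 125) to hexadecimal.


R = 250 → FA (hex)
G = 84 → 54 (hex)
B = 125 → 7D (hex)
Hex = #FA547D


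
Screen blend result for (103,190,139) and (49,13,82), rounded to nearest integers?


Screen: C = 255 - (255-A)×(255-B)/255, rounded to nearest integer
R: 255 - (255-103)×(255-49)/255 = 255 - 31312/255 ≈ 255 - 122.792 = 132.208 → 132
G: 255 - (255-190)×(255-13)/255 = 255 - 15730/255 ≈ 255 - 61.686 = 193.314 → 193
B: 255 - (255-139)×(255-82)/255 = 255 - 20068/255 ≈ 255 - 78.698 = 176.302 → 176
= RGB(132, 193, 176)


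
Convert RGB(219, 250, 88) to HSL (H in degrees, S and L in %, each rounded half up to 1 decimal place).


Normalize: R'=219/255≈0.8588, G'=250/255≈0.9804, B'=88/255≈0.3451
Max=250/255, Min=88/255, Δ=Max-Min=162/255
L = (Max+Min)/2 = (250+88)/510 = 338/510 = 0.66274… → L = 66.3%
L > 0.5 → S = Δ/(2-Max-Min) = 162/(510-250-88) = 162/172 = 0.94186… → S = 94.2%
(the 1/255 factors cancel in S and H, so raw channel differences can be used)
Max is G' → H = 60 × ((B-R)/Δ + 2) = 60 × ((88-219)/162 + 2)
  -131/162 + 2 = -0.8086… + 2 = 1.1913…
  H = 60 × 1.1913… = 71.481…° → H = 71.5°
= HSL(71.5°, 94.2%, 66.3%)


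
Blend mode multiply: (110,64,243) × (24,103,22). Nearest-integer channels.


Multiply: C = A×B/255, rounded to nearest integer
R: 110×24/255 = 2640/255 ≈ 10.353 → 10
G: 64×103/255 = 6592/255 ≈ 25.851 → 26
B: 243×22/255 = 5346/255 ≈ 20.965 → 21
= RGB(10, 26, 21)


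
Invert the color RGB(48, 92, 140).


Invert: (255-R, 255-G, 255-B)
R: 255-48 = 207
G: 255-92 = 163
B: 255-140 = 115
= RGB(207, 163, 115)


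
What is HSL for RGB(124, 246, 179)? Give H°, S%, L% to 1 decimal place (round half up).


Normalize: R'=124/255≈0.4863, G'=246/255≈0.9647, B'=179/255≈0.7020
Max=246/255, Min=124/255, Δ=Max-Min=122/255
L = (Max+Min)/2 = (246+124)/510 = 370/510 = 0.72549… → L = 72.5%
L > 0.5 → S = Δ/(2-Max-Min) = 122/(510-246-124) = 122/140 = 0.87142… → S = 87.1%
(the 1/255 factors cancel in S and H, so raw channel differences can be used)
Max is G' → H = 60 × ((B-R)/Δ + 2) = 60 × ((179-124)/122 + 2)
  55/122 + 2 = 0.4508… + 2 = 2.4508…
  H = 60 × 2.4508… = 147.049…° → H = 147.0°
= HSL(147.0°, 87.1%, 72.5%)


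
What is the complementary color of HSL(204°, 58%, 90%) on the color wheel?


Complement = opposite side of color wheel = hue + 180°
H' = (204 + 180) mod 360 = 24°
S and L unchanged.
= HSL(24°, 58%, 90%)


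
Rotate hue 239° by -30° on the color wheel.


New hue = (H + rotation) mod 360
New hue = (239 -30) mod 360
= 209 mod 360
= 209°


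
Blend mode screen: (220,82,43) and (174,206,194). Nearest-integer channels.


Screen: C = 255 - (255-A)×(255-B)/255, rounded to nearest integer
R: 255 - (255-220)×(255-174)/255 = 255 - 2835/255 ≈ 255 - 11.118 = 243.882 → 244
G: 255 - (255-82)×(255-206)/255 = 255 - 8477/255 ≈ 255 - 33.243 = 221.757 → 222
B: 255 - (255-43)×(255-194)/255 = 255 - 12932/255 ≈ 255 - 50.714 = 204.286 → 204
= RGB(244, 222, 204)


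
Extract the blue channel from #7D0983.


Color: #7D0983
R = 7D = 125
G = 09 = 9
B = 83 = 131
Blue = 131


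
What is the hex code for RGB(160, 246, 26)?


R = 160 → A0 (hex)
G = 246 → F6 (hex)
B = 26 → 1A (hex)
Hex = #A0F61A


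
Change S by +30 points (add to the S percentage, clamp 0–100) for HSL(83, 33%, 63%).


Original S = 33%
Adjustment = +30 percentage points
New S = 33 + (30) = 63
Clamp to [0, 100] → 63
= HSL(83°, 63%, 63%)


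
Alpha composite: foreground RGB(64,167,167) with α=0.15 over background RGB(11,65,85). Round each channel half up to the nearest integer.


C = α×F + (1-α)×B, with 1-α = 0.85
R: 0.15×64 + 0.85×11 = 9.60 + 9.35 = 18.95 → 19
G: 0.15×167 + 0.85×65 = 25.05 + 55.25 = 80.30 → 80
B: 0.15×167 + 0.85×85 = 25.05 + 72.25 = 97.30 → 97
= RGB(19, 80, 97)


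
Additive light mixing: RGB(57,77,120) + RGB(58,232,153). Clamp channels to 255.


Additive: each channel = min(255, C₁+C₂)
R: 57+58 = 115 → 115
G: 77+232 = 309 → 255
B: 120+153 = 273 → 255
= RGB(115, 255, 255)


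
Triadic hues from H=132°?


Triadic: equally spaced at 120° intervals
H1 = 132°
H2 = (132 + 120) mod 360 = 252°
H3 = (132 + 240) mod 360 = 12°
Triadic = 132°, 252°, 12°


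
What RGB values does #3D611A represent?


3D → 61 (R)
61 → 97 (G)
1A → 26 (B)
= RGB(61, 97, 26)


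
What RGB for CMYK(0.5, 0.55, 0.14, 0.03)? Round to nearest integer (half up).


R = 255 × (1-C) × (1-K) = 255 × 0.50 × 0.97 = 123.675 → 124
G = 255 × (1-M) × (1-K) = 255 × 0.45 × 0.97 = 111.3075 → 111
B = 255 × (1-Y) × (1-K) = 255 × 0.86 × 0.97 = 212.721 → 213
= RGB(124, 111, 213)


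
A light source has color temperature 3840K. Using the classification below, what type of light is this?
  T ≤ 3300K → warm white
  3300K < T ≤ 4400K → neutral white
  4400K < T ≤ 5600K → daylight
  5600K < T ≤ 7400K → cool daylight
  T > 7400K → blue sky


Temperature: 3840K
3300K < 3840K ≤ 4400K → neutral white
Classification: neutral white


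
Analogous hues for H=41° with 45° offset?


Base hue: 41°
Left analog: (41 - 45) mod 360 = 356°
Right analog: (41 + 45) mod 360 = 86°
Analogous hues = 356° and 86°


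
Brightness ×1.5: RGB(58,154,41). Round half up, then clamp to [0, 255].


Multiply each channel by 1.5, round half up, clamp to [0, 255]
R: 58×1.5 = 87
G: 154×1.5 = 231
B: 41×1.5 = 61.5 → round → 62
= RGB(87, 231, 62)


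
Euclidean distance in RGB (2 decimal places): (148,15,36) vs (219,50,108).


d = √[(R₁-R₂)² + (G₁-G₂)² + (B₁-B₂)²]
d = √[(148-219)² + (15-50)² + (36-108)²]
d = √[5041 + 1225 + 5184]
d = √11450
d ≈ 107.00


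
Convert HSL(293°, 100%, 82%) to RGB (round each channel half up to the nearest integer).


H=293°, S=1.00, L=0.82
C = (1-|2L-1|)×S = (1-|0.64|)×1.00 = 0.36
H' = H/60 = 293/60 ≈ 4.8833; X = C×(1-|H' mod 2 - 1|) = 0.318
m = L - C/2 = 0.82 - 0.18 = 0.64
Sector ⌊H'⌋ = 4 → (R',G',B') = (0.318, 0.0, 0.36)
RGB = ((R'+m)×255, (G'+m)×255, (B'+m)×255) = (244.29, 163.2, 255.0)
Round half up → RGB(244, 163, 255)


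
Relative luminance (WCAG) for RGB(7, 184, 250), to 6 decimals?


Linearize each channel (sRGB transfer function): c = v/255; c_lin = c/12.92 if c ≤ 0.04045, else ((c+0.055)/1.055)^2.4
  R: 7/255 ≈ 0.027451 ≤ 0.04045 → 0.027451/12.92 ≈ 0.002125
  G: 184/255 ≈ 0.721569 > 0.04045 → ((0.721569+0.055)/1.055)^2.4 ≈ 0.479320
  B: 250/255 ≈ 0.980392 > 0.04045 → ((0.980392+0.055)/1.055)^2.4 ≈ 0.955973
R_lin = 0.002125, G_lin = 0.479320, B_lin = 0.955973
L = 0.2126×R + 0.7152×G + 0.0722×B
L = 0.2126×0.002125 + 0.7152×0.479320 + 0.0722×0.955973
L ≈ 0.412283


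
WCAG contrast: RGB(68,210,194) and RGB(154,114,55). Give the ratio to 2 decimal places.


Linearize each sRGB channel c=v/255: c/12.92 if c ≤ 0.04045 else ((c+0.055)/1.055)^2.4
L = 0.2126×R_lin + 0.7152×G_lin + 0.0722×B_lin
Color 1 (68,210,194):
  R=68: 68/255≈0.2667 > 0.04045 → ((0.2667+0.055)/1.055)^2.4 ≈ 0.05781
  G=210: 210/255≈0.8235 > 0.04045 → ((0.8235+0.055)/1.055)^2.4 ≈ 0.64448
  B=194: 194/255≈0.7608 > 0.04045 → ((0.7608+0.055)/1.055)^2.4 ≈ 0.53948
  L1 = 0.2126×0.05781 + 0.7152×0.64448 + 0.0722×0.53948 ≈ 0.51217
Color 2 (154,114,55):
  R=154: 154/255≈0.6039 > 0.04045 → ((0.6039+0.055)/1.055)^2.4 ≈ 0.32314
  G=114: 114/255≈0.4471 > 0.04045 → ((0.4471+0.055)/1.055)^2.4 ≈ 0.16827
  B=55: 55/255≈0.2157 > 0.04045 → ((0.2157+0.055)/1.055)^2.4 ≈ 0.03820
  L2 = 0.2126×0.32314 + 0.7152×0.16827 + 0.0722×0.03820 ≈ 0.19180
Lighter = 0.51217, Darker = 0.19180
Ratio = (L_lighter + 0.05) / (L_darker + 0.05)
Ratio = (0.51217 + 0.05) / (0.19180 + 0.05) = 0.56217 / 0.24180 ≈ 2.3249
Ratio ≈ 2.32:1


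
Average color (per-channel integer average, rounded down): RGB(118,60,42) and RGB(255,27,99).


Midpoint: each channel = ⌊(C₁+C₂)/2⌋
R: ⌊(118+255)/2⌋ = 186
G: ⌊(60+27)/2⌋ = 43
B: ⌊(42+99)/2⌋ = 70
= RGB(186, 43, 70)


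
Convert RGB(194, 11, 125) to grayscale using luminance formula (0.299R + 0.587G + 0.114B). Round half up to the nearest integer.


Gray = 0.299×R + 0.587×G + 0.114×B
Gray = 0.299×194 + 0.587×11 + 0.114×125
Gray = 58.006 + 6.457 + 14.250
Gray = 78.713 → round half up → 79
Gray = 79


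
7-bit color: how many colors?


Colors = 2^bits = 2^7
= 128 colors


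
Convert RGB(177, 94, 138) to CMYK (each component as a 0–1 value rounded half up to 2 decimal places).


R'=177/255≈0.6941, G'=94/255≈0.3686, B'=138/255≈0.5412
K = 1 - max(R',G',B') = 1 - 177/255 = 78/255 = 0.30588… → 0.31
(1-R'-K)/(1-K) simplifies to (max-R)/max with max = 177:
C = (177-177)/177 = 0/177 = 0 → 0.00
M = (177-94)/177 = 83/177 = 0.46892… → 0.47
Y = (177-138)/177 = 39/177 = 0.22033… → 0.22
= CMYK(0.00, 0.47, 0.22, 0.31)


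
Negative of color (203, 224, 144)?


Invert: (255-R, 255-G, 255-B)
R: 255-203 = 52
G: 255-224 = 31
B: 255-144 = 111
= RGB(52, 31, 111)


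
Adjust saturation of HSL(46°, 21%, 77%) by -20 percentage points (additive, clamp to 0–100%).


Original S = 21%
Adjustment = -20 percentage points
New S = 21 + (-20) = 1
Clamp to [0, 100] → 1
= HSL(46°, 1%, 77%)


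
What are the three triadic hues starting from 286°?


Triadic: equally spaced at 120° intervals
H1 = 286°
H2 = (286 + 120) mod 360 = 46°
H3 = (286 + 240) mod 360 = 166°
Triadic = 286°, 46°, 166°


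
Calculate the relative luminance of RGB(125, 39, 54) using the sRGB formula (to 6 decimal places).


Linearize each channel (sRGB transfer function): c = v/255; c_lin = c/12.92 if c ≤ 0.04045, else ((c+0.055)/1.055)^2.4
  R: 125/255 ≈ 0.490196 > 0.04045 → ((0.490196+0.055)/1.055)^2.4 ≈ 0.205079
  G: 39/255 ≈ 0.152941 > 0.04045 → ((0.152941+0.055)/1.055)^2.4 ≈ 0.020289
  B: 54/255 ≈ 0.211765 > 0.04045 → ((0.211765+0.055)/1.055)^2.4 ≈ 0.036889
R_lin = 0.205079, G_lin = 0.020289, B_lin = 0.036889
L = 0.2126×R + 0.7152×G + 0.0722×B
L = 0.2126×0.205079 + 0.7152×0.020289 + 0.0722×0.036889
L ≈ 0.060774


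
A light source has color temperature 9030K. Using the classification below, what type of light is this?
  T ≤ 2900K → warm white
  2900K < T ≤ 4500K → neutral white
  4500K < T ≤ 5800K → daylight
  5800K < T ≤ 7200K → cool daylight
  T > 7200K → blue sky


Temperature: 9030K
9030K > 7200K → blue sky
Classification: blue sky


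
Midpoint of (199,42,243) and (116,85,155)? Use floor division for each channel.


Midpoint: each channel = ⌊(C₁+C₂)/2⌋
R: ⌊(199+116)/2⌋ = 157
G: ⌊(42+85)/2⌋ = 63
B: ⌊(243+155)/2⌋ = 199
= RGB(157, 63, 199)


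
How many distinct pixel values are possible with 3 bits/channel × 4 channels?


Total bits = 3 bits/channel × 4 channels = 12 bits
Distinct pixel values = 2^12
= 4,096 pixel values


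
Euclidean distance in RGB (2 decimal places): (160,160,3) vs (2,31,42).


d = √[(R₁-R₂)² + (G₁-G₂)² + (B₁-B₂)²]
d = √[(160-2)² + (160-31)² + (3-42)²]
d = √[24964 + 16641 + 1521]
d = √43126
d ≈ 207.67


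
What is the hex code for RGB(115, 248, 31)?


R = 115 → 73 (hex)
G = 248 → F8 (hex)
B = 31 → 1F (hex)
Hex = #73F81F


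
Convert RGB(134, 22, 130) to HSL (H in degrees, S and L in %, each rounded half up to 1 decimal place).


Normalize: R'=134/255≈0.5255, G'=22/255≈0.0863, B'=130/255≈0.5098
Max=134/255, Min=22/255, Δ=Max-Min=112/255
L = (Max+Min)/2 = (134+22)/510 = 156/510 = 0.30588… → L = 30.6%
L ≤ 0.5 → S = Δ/(Max+Min) = 112/(134+22) = 112/156 = 0.71794… → S = 71.8%
(the 1/255 factors cancel in S and H, so raw channel differences can be used)
Max is R' → H = 60 × (((G-B)/Δ) mod 6) = 60 × (((22-130)/112) mod 6)
  (-108)/112 = -0.9642…; negative, so add 6 → 5.0357…
  H = 60 × 5.0357… = 302.142…° → H = 302.1°
= HSL(302.1°, 71.8%, 30.6%)


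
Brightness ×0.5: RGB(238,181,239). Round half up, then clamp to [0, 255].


Multiply each channel by 0.5, round half up, clamp to [0, 255]
R: 238×0.5 = 119
G: 181×0.5 = 90.5 → round → 91
B: 239×0.5 = 119.5 → round → 120
= RGB(119, 91, 120)


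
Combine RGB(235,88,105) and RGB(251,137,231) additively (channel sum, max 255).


Additive: each channel = min(255, C₁+C₂)
R: 235+251 = 486 → 255
G: 88+137 = 225 → 225
B: 105+231 = 336 → 255
= RGB(255, 225, 255)


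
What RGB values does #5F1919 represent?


5F → 95 (R)
19 → 25 (G)
19 → 25 (B)
= RGB(95, 25, 25)


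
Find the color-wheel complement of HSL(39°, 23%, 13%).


Complement = opposite side of color wheel = hue + 180°
H' = (39 + 180) mod 360 = 219°
S and L unchanged.
= HSL(219°, 23%, 13%)


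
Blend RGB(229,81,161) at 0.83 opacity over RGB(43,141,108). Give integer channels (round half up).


C = α×F + (1-α)×B, with 1-α = 0.17
R: 0.83×229 + 0.17×43 = 190.07 + 7.31 = 197.38 → 197
G: 0.83×81 + 0.17×141 = 67.23 + 23.97 = 91.20 → 91
B: 0.83×161 + 0.17×108 = 133.63 + 18.36 = 151.99 → 152
= RGB(197, 91, 152)


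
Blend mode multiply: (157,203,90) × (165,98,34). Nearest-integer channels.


Multiply: C = A×B/255, rounded to nearest integer
R: 157×165/255 = 25905/255 ≈ 101.588 → 102
G: 203×98/255 = 19894/255 ≈ 78.016 → 78
B: 90×34/255 = 3060/255 ≈ 12.000 → 12
= RGB(102, 78, 12)
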